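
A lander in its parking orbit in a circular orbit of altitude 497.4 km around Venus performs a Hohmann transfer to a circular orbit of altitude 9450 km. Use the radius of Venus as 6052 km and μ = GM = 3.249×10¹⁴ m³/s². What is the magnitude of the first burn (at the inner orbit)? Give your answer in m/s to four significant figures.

Δv ≈ 1308 m/s

r₁ = 6052 + 497.4 = 6549.4 km = 6.5494×10⁶ m.
r₂ = 6052 + 9450 = 15502 km = 1.5502×10⁷ m.
Transfer ellipse a_t = (r₁ + r₂)/2 = 1.103×10⁷ m.
At r₁: circular v_c1 = √(μ/r₁) = 7043 m/s; transfer-periapsis v_p = √[μ(2/r₁ − 1/a_t)] = 8352 m/s.
Δv₁ = v_p − v_c1 = 1308 m/s.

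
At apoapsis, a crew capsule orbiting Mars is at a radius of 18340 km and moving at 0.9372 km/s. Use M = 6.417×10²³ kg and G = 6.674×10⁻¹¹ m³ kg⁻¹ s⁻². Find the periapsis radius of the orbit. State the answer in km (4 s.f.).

periapsis radius ≈ 4248 km

μ = GM = 6.674×10⁻¹¹ × 6.417×10²³ = 4.283×10¹³ m³/s².
r_a = 1.834×10⁷ m.
Specific energy ε = v²/2 − μ/r = -1.896×10⁶ J/kg, so a = −μ/(2ε) = 1.129×10⁷ m.
The apsides satisfy r_p + r_a = 2a, so the periapsis radius is 2a − r_a = 4.248×10⁶ m = 4248.1 km.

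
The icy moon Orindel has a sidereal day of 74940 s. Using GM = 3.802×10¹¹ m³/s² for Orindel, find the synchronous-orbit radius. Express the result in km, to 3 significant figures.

r_sync ≈ 3780 km

A synchronous orbit has period T, so by Kepler's third law a = (μT²/4π²)^(1/3).
μT²/4π² = 3.802×10¹¹ × (7.494×10⁴)² / 39.48 = 5.409×10¹⁹ m³.
a = 3.782×10⁶ m = 3781.8 km.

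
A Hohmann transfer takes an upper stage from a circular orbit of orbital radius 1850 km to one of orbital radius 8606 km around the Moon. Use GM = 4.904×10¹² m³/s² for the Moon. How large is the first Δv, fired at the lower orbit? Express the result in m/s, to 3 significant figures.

r₁ = 1850 km = 1.850×10⁶ m.
r₂ = 8606 km = 8.606×10⁶ m.
Transfer ellipse a_t = (r₁ + r₂)/2 = 5.228×10⁶ m.
At r₁: circular v_c1 = √(μ/r₁) = 1628 m/s; transfer-perilune v_p = √[μ(2/r₁ − 1/a_t)] = 2089 m/s.
Δv₁ = v_p − v_c1 = 460.8 m/s.

Δv ≈ 461 m/s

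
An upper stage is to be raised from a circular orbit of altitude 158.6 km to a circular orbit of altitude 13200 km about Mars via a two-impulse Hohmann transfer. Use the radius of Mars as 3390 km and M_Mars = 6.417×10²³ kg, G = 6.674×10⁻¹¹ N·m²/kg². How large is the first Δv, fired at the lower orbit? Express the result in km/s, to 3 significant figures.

μ = GM = 6.674×10⁻¹¹ × 6.417×10²³ = 4.283×10¹³ m³/s².
r₁ = 3390 + 158.6 = 3548.6 km = 3.5486×10⁶ m.
r₂ = 3390 + 13200 = 16590 km = 1.6590×10⁷ m.
Transfer ellipse a_t = (r₁ + r₂)/2 = 1.007×10⁷ m.
At r₁: circular v_c1 = √(μ/r₁) = 3474 m/s; transfer-periapsis v_p = √[μ(2/r₁ − 1/a_t)] = 4459 m/s.
Δv₁ = v_p − v_c1 = 985.2 m/s.
= 0.9852 km/s.

Δv ≈ 0.985 km/s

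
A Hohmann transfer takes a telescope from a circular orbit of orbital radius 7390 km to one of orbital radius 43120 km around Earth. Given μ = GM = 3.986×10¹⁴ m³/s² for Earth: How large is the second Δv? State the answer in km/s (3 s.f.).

r₁ = 7390 km = 7.390×10⁶ m.
r₂ = 43120 km = 4.312×10⁷ m.
Transfer ellipse a_t = (r₁ + r₂)/2 = 2.526×10⁷ m.
At r₁: circular v_c1 = √(μ/r₁) = 7344 m/s; transfer-perigee v_p = √[μ(2/r₁ − 1/a_t)] = 9596 m/s.
At r₂: circular v_c2 = √(μ/r₂) = 3040 m/s; transfer-apogee v_a = √[μ(2/r₂ − 1/a_t)] = 1645 m/s.
Δv₂ = v_c2 − v_a = 1396 m/s.
= 1.396 km/s.

Δv ≈ 1.40 km/s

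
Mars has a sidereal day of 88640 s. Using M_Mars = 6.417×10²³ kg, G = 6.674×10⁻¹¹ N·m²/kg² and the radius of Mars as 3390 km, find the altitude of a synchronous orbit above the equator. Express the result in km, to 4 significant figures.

μ = GM = 6.674×10⁻¹¹ × 6.417×10²³ = 4.283×10¹³ m³/s².
A synchronous orbit has period T, so by Kepler's third law a = (μT²/4π²)^(1/3).
μT²/4π² = 4.283×10¹³ × (8.864×10⁴)² / 39.48 = 8.524×10²¹ m³.
a = 2.043×10⁷ m = 20427 km.
Altitude h = a − R = 20427 − 3390 = 17037 km.

h_sync ≈ 17040 km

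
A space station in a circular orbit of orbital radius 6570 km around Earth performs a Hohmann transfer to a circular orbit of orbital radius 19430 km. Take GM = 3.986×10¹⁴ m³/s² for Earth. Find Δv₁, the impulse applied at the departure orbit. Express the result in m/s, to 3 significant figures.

Δv ≈ 1730 m/s

r₁ = 6570 km = 6.570×10⁶ m.
r₂ = 19430 km = 1.943×10⁷ m.
Transfer ellipse a_t = (r₁ + r₂)/2 = 1.300×10⁷ m.
At r₁: circular v_c1 = √(μ/r₁) = 7789 m/s; transfer-perigee v_p = √[μ(2/r₁ − 1/a_t)] = 9522 m/s.
Δv₁ = v_p − v_c1 = 1733 m/s.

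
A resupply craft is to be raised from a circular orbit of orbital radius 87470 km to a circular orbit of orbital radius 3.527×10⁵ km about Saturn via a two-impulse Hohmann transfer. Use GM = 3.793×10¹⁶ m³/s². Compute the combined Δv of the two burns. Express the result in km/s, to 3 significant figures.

r₁ = 87470 km = 8.747×10⁷ m.
r₂ = 3.527×10⁵ km = 3.527×10⁸ m.
Transfer ellipse a_t = (r₁ + r₂)/2 = 2.201×10⁸ m.
At r₁: circular v_c1 = √(μ/r₁) = 20820 m/s; transfer-perikrone v_p = √[μ(2/r₁ − 1/a_t)] = 26360 m/s.
Δv₁ = v_p − v_c1 = 5538 m/s.
At r₂: circular v_c2 = √(μ/r₂) = 10370 m/s; transfer-apokrone v_a = √[μ(2/r₂ − 1/a_t)] = 6538 m/s.
Δv₂ = v_c2 − v_a = 3833 m/s.
Total Δv = Δv₁ + Δv₂ = 9370 m/s = 9.370 km/s.

Δv_total ≈ 9.37 km/s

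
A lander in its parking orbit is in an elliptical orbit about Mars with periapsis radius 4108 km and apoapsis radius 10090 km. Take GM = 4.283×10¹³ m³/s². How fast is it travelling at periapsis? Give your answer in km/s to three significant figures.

Semi-major axis a = (r_p + r_a)/2 = 7099.0 km = 7.099×10⁶ m.
Vis-viva: v² = μ(2/r − 1/a) = 4.283×10¹³ × (4.869×10⁻⁷ − 1.409×10⁻⁷) = 1.482×10⁷ m²/s².
v = 3850 m/s = 3.850 km/s.

v ≈ 3.85 km/s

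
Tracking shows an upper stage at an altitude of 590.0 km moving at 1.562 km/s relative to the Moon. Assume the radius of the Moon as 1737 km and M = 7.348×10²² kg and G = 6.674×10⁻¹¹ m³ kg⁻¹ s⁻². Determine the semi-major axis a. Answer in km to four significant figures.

a ≈ 2763 km

μ = GM = 6.674×10⁻¹¹ × 7.348×10²² = 4.904×10¹² m³/s².
r = 1737 + 590.0 = 2327.0 km = 2.327×10⁶ m.
Vis-viva rearranged: 1/a = 2/r − v²/μ = 8.595×10⁻⁷ − 4.975×10⁻⁷ = 3.620×10⁻⁷ m⁻¹.
a = 2.763×10⁶ m = 2762.7 km.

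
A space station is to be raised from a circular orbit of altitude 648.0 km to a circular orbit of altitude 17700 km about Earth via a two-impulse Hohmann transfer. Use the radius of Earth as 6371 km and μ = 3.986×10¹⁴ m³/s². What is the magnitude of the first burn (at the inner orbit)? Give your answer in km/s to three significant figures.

Δv ≈ 1.84 km/s

r₁ = 6371 + 648.0 = 7019.0 km = 7.0190×10⁶ m.
r₂ = 6371 + 17700 = 24071 km = 2.4071×10⁷ m.
Transfer ellipse a_t = (r₁ + r₂)/2 = 1.554×10⁷ m.
At r₁: circular v_c1 = √(μ/r₁) = 7536 m/s; transfer-perigee v_p = √[μ(2/r₁ − 1/a_t)] = 9377 m/s.
Δv₁ = v_p − v_c1 = 1842 m/s.
= 1.842 km/s.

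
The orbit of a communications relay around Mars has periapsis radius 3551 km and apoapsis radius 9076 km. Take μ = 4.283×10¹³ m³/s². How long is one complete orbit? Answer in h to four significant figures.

T ≈ 4.231 h

Semi-major axis a = (r_p + r_a)/2 = (3551.0 + 9076.0)/2 = 6313.5 km = 6.314×10⁶ m.
By Kepler's third law T = 2π√(a³/μ) = 2π × 2.424×10³ = 1.523×10⁴ s.
= 4.231 h.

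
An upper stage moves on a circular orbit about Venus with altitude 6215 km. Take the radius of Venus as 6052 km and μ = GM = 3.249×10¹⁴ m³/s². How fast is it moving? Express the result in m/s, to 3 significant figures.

r = 6052 + 6215 = 12267 km = 1.2267×10⁷ m.
For a circular orbit v = √(μ/r) = √(3.249×10¹⁴ / 1.227×10⁷) = √(2.649×10⁷) = 5146 m/s.

v ≈ 5150 m/s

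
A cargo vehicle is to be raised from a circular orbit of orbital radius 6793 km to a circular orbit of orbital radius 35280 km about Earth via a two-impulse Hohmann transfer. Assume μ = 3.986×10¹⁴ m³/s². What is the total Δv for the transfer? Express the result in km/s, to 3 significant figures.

Δv_total ≈ 3.71 km/s

r₁ = 6793 km = 6.793×10⁶ m.
r₂ = 35280 km = 3.528×10⁷ m.
Transfer ellipse a_t = (r₁ + r₂)/2 = 2.104×10⁷ m.
At r₁: circular v_c1 = √(μ/r₁) = 7660 m/s; transfer-perigee v_p = √[μ(2/r₁ − 1/a_t)] = 9920 m/s.
Δv₁ = v_p − v_c1 = 2260 m/s.
At r₂: circular v_c2 = √(μ/r₂) = 3361 m/s; transfer-apogee v_a = √[μ(2/r₂ − 1/a_t)] = 1910 m/s.
Δv₂ = v_c2 − v_a = 1451 m/s.
Total Δv = Δv₁ + Δv₂ = 3711 m/s = 3.711 km/s.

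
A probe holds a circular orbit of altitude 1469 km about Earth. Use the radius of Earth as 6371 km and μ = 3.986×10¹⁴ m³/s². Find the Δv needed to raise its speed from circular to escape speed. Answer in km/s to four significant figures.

Δv ≈ 2.953 km/s

r = 6371 + 1469 = 7840.0 km = 7.8400×10⁶ m.
Circular speed v_c = √(μ/r) = 7130 m/s.
Escape speed v_esc = √(2μ/r) = √2 × v_c = 10080 m/s.
Δv = v_esc − v_c = 2953 m/s = 2.953 km/s.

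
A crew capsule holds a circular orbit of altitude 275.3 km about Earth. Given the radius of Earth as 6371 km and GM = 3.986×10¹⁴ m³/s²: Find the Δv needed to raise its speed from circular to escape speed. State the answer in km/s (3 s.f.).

r = 6371 + 275.3 = 6646.3 km = 6.6463×10⁶ m.
Circular speed v_c = √(μ/r) = 7744 m/s.
Escape speed v_esc = √(2μ/r) = √2 × v_c = 10950 m/s.
Δv = v_esc − v_c = 3208 m/s = 3.208 km/s.

Δv ≈ 3.21 km/s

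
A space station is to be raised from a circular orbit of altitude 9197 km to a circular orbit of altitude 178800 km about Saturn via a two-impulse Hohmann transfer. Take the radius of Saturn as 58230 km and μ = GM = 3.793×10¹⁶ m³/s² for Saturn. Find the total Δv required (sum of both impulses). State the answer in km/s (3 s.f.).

Δv_total ≈ 10.1 km/s

r₁ = 58230 + 9197 = 67427 km = 6.7427×10⁷ m.
r₂ = 58230 + 178800 = 237030 km = 2.3703×10⁸ m.
Transfer ellipse a_t = (r₁ + r₂)/2 = 1.522×10⁸ m.
At r₁: circular v_c1 = √(μ/r₁) = 23720 m/s; transfer-perikrone v_p = √[μ(2/r₁ − 1/a_t)] = 29600 m/s.
Δv₁ = v_p − v_c1 = 5878 m/s.
At r₂: circular v_c2 = √(μ/r₂) = 12650 m/s; transfer-apokrone v_a = √[μ(2/r₂ − 1/a_t)] = 8419 m/s.
Δv₂ = v_c2 − v_a = 4231 m/s.
Total Δv = Δv₁ + Δv₂ = 10110 m/s = 10.11 km/s.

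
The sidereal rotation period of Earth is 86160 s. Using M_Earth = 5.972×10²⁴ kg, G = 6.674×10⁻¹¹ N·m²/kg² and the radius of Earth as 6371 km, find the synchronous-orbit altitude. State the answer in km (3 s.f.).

h_sync ≈ 35800 km

μ = GM = 6.674×10⁻¹¹ × 5.972×10²⁴ = 3.986×10¹⁴ m³/s².
A synchronous orbit has period T, so by Kepler's third law a = (μT²/4π²)^(1/3).
μT²/4π² = 3.986×10¹⁴ × (8.616×10⁴)² / 39.48 = 7.495×10²² m³.
a = 4.216×10⁷ m = 42162 km.
Altitude h = a − R = 42162 − 6371 = 35791 km.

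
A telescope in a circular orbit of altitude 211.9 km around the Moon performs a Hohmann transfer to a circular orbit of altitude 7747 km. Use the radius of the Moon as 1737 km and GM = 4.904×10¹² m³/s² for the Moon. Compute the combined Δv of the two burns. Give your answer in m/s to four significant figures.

r₁ = 1737 + 211.9 = 1948.9 km = 1.9489×10⁶ m.
r₂ = 1737 + 7747 = 9484.0 km = 9.4840×10⁶ m.
Transfer ellipse a_t = (r₁ + r₂)/2 = 5.716×10⁶ m.
At r₁: circular v_c1 = √(μ/r₁) = 1586 m/s; transfer-perilune v_p = √[μ(2/r₁ − 1/a_t)] = 2043 m/s.
Δv₁ = v_p − v_c1 = 456.9 m/s.
At r₂: circular v_c2 = √(μ/r₂) = 719.1 m/s; transfer-apolune v_a = √[μ(2/r₂ − 1/a_t)] = 419.9 m/s.
Δv₂ = v_c2 − v_a = 299.2 m/s.
Total Δv = Δv₁ + Δv₂ = 756.1 m/s.

Δv_total ≈ 756.1 m/s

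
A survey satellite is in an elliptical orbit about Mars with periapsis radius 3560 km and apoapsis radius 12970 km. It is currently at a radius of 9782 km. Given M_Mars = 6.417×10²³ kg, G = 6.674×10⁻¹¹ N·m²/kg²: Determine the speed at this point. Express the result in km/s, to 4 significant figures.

v ≈ 1.891 km/s

μ = GM = 6.674×10⁻¹¹ × 6.417×10²³ = 4.283×10¹³ m³/s².
Semi-major axis a = (r_p + r_a)/2 = 8265.0 km = 8.265×10⁶ m.
Vis-viva: v² = μ(2/r − 1/a) = 4.283×10¹³ × (2.045×10⁻⁷ − 1.210×10⁻⁷) = 3.575×10⁶ m²/s².
v = 1891 m/s = 1.891 km/s.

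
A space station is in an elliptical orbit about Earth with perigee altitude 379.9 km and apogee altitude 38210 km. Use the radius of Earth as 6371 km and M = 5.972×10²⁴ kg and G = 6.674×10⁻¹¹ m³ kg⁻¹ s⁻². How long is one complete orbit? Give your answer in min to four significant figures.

T ≈ 682.0 min

μ = GM = 6.674×10⁻¹¹ × 5.972×10²⁴ = 3.986×10¹⁴ m³/s².
r_p = 6371 + 379.9 = 6750.9 km = 6.7509×10⁶ m.
r_a = 6371 + 38210 = 44581 km = 4.4581×10⁷ m.
Semi-major axis a = (r_p + r_a)/2 = (6750.9 + 44581)/2 = 25666 km = 2.567×10⁷ m.
By Kepler's third law T = 2π√(a³/μ) = 2π × 6.513×10³ = 4.092×10⁴ s.
= 682.0 min.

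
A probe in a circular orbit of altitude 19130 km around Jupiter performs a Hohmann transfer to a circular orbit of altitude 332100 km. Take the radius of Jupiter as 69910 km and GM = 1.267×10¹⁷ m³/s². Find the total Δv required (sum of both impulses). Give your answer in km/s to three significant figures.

r₁ = 69910 + 19130 = 89040 km = 8.9040×10⁷ m.
r₂ = 69910 + 332100 = 402010 km = 4.0201×10⁸ m.
Transfer ellipse a_t = (r₁ + r₂)/2 = 2.455×10⁸ m.
At r₁: circular v_c1 = √(μ/r₁) = 37720 m/s; transfer-perijove v_p = √[μ(2/r₁ − 1/a_t)] = 48270 m/s.
Δv₁ = v_p − v_c1 = 10550 m/s.
At r₂: circular v_c2 = √(μ/r₂) = 17750 m/s; transfer-apojove v_a = √[μ(2/r₂ − 1/a_t)] = 10690 m/s.
Δv₂ = v_c2 − v_a = 7062 m/s.
Total Δv = Δv₁ + Δv₂ = 17610 m/s = 17.61 km/s.

Δv_total ≈ 17.6 km/s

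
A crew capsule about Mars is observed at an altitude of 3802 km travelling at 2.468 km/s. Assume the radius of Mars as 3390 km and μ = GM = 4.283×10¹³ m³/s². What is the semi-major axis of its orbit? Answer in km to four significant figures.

r = 3390 + 3802 = 7192.0 km = 7.192×10⁶ m.
Specific orbital energy ε = v²/2 − μ/r = (2468)²/2 − 4.283×10¹³/7.192×10⁶ = -2.910×10⁶ J/kg.
Since ε = −μ/(2a), a = −μ/(2ε) = 7.360×10⁶ m = 7359.8 km.

a ≈ 7360 km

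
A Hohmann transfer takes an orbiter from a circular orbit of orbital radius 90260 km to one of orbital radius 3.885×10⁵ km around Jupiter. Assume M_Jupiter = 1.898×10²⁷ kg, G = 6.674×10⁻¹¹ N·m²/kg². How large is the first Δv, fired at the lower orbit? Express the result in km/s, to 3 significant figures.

Δv ≈ 10.3 km/s

μ = GM = 6.674×10⁻¹¹ × 1.898×10²⁷ = 1.267×10¹⁷ m³/s².
r₁ = 90260 km = 9.026×10⁷ m.
r₂ = 3.885×10⁵ km = 3.885×10⁸ m.
Transfer ellipse a_t = (r₁ + r₂)/2 = 2.394×10⁸ m.
At r₁: circular v_c1 = √(μ/r₁) = 37460 m/s; transfer-perijove v_p = √[μ(2/r₁ − 1/a_t)] = 47720 m/s.
Δv₁ = v_p − v_c1 = 10260 m/s.
= 10.26 km/s.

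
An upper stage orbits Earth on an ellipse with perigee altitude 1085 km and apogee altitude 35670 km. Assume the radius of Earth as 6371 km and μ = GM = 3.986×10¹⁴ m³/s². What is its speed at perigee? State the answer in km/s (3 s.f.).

v ≈ 9.53 km/s

r_p = 6371 + 1085 = 7456.0 km = 7.4560×10⁶ m.
r_a = 6371 + 35670 = 42041 km = 4.2041×10⁷ m.
Semi-major axis a = (r_p + r_a)/2 = 24748 km = 2.475×10⁷ m.
Vis-viva: v² = μ(2/r − 1/a) = 3.986×10¹⁴ × (2.682×10⁻⁷ − 4.041×10⁻⁸) = 9.081×10⁷ m²/s².
v = 9530 m/s = 9.530 km/s.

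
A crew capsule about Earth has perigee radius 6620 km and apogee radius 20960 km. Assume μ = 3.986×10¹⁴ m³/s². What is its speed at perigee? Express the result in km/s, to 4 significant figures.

v ≈ 9.567 km/s

Semi-major axis a = (r_p + r_a)/2 = 13790 km = 1.379×10⁷ m.
Vis-viva: v² = μ(2/r − 1/a) = 3.986×10¹⁴ × (3.021×10⁻⁷ − 7.252×10⁻⁸) = 9.152×10⁷ m²/s².
v = 9567 m/s = 9.567 km/s.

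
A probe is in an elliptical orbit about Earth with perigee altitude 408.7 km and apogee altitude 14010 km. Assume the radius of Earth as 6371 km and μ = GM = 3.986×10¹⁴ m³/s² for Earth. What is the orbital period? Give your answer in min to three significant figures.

T ≈ 262 min

r_p = 6371 + 408.7 = 6779.7 km = 6.7797×10⁶ m.
r_a = 6371 + 14010 = 20381 km = 2.0381×10⁷ m.
Semi-major axis a = (r_p + r_a)/2 = (6779.7 + 20381)/2 = 13580 km = 1.358×10⁷ m.
By Kepler's third law T = 2π√(a³/μ) = 2π × 2.507×10³ = 1.575×10⁴ s.
= 262.5 min.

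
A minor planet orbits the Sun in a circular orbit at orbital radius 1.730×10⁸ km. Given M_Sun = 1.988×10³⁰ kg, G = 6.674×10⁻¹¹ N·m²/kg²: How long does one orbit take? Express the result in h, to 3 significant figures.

μ = GM = 6.674×10⁻¹¹ × 1.988×10³⁰ = 1.327×10²⁰ m³/s².
r = 1.730×10⁸ km = 1.730×10¹¹ m.
Kepler's third law: T = 2π√(r³/μ) = 2π√((1.730×10¹¹)³ / 1.327×10²⁰).
r³/μ = 3.902×10¹³ s², so T = 2π × 6.247×10⁶ = 3.925×10⁷ s.
Converting: 3.925×10⁷ s ÷ 3600 = 10900 h.

T ≈ 10900 h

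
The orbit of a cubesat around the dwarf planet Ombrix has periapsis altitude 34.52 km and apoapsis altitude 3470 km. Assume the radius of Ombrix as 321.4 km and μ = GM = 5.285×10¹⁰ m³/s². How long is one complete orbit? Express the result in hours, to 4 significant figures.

T ≈ 22.67 hours

r_p = 321.4 + 34.52 = 355.92 km = 3.5592×10⁵ m.
r_a = 321.4 + 3470 = 3791.4 km = 3.7914×10⁶ m.
Semi-major axis a = (r_p + r_a)/2 = (355.92 + 3791.4)/2 = 2073.7 km = 2.074×10⁶ m.
By Kepler's third law T = 2π√(a³/μ) = 2π × 1.299×10⁴ = 8.161×10⁴ s.
= 22.67 hours.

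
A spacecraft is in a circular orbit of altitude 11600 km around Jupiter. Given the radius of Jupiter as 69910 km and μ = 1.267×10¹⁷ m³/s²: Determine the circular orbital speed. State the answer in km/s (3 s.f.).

v ≈ 39.4 km/s

r = 69910 + 11600 = 81510 km = 8.1510×10⁷ m.
For a circular orbit v = √(μ/r) = √(1.267×10¹⁷ / 8.151×10⁷) = √(1.554×10⁹) = 39430 m/s.
That is 39.43 km/s.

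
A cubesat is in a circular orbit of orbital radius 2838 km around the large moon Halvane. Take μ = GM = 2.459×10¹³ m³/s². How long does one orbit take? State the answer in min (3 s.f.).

T ≈ 101 min

r = 2838 km = 2.838×10⁶ m.
Kepler's third law: T = 2π√(r³/μ) = 2π√((2.838×10⁶)³ / 2.459×10¹³).
r³/μ = 9.296×10⁵ s², so T = 2π × 9.641×10² = 6.058×10³ s.
Converting: 6.058×10³ s ÷ 60.00 = 101.0 min.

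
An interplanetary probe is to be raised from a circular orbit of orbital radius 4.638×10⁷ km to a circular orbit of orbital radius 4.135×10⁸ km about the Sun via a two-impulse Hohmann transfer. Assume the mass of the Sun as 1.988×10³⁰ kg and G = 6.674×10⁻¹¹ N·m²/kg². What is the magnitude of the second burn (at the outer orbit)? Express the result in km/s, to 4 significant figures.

μ = GM = 6.674×10⁻¹¹ × 1.988×10³⁰ = 1.327×10²⁰ m³/s².
r₁ = 4.638×10⁷ km = 4.638×10¹⁰ m.
r₂ = 4.135×10⁸ km = 4.135×10¹¹ m.
Transfer ellipse a_t = (r₁ + r₂)/2 = 2.299×10¹¹ m.
At r₁: circular v_c1 = √(μ/r₁) = 53490 m/s; transfer-perihelion v_p = √[μ(2/r₁ − 1/a_t)] = 71720 m/s.
At r₂: circular v_c2 = √(μ/r₂) = 17910 m/s; transfer-aphelion v_a = √[μ(2/r₂ − 1/a_t)] = 8045 m/s.
Δv₂ = v_c2 − v_a = 9868 m/s.
= 9.868 km/s.

Δv ≈ 9.868 km/s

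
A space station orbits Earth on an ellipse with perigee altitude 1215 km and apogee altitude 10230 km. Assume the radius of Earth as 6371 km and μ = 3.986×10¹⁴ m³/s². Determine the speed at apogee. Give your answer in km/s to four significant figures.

r_p = 6371 + 1215 = 7586.0 km = 7.5860×10⁶ m.
r_a = 6371 + 10230 = 16601 km = 1.6601×10⁷ m.
Semi-major axis a = (r_p + r_a)/2 = 12094 km = 1.209×10⁷ m.
Vis-viva: v² = μ(2/r − 1/a) = 3.986×10¹⁴ × (1.205×10⁻⁷ − 8.269×10⁻⁸) = 1.506×10⁷ m²/s².
v = 3881 m/s = 3.881 km/s.

v ≈ 3.881 km/s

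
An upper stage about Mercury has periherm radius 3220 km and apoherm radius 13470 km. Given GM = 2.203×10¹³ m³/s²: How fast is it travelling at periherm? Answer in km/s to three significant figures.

Semi-major axis a = (r_p + r_a)/2 = 8345.0 km = 8.345×10⁶ m.
Vis-viva: v² = μ(2/r − 1/a) = 2.203×10¹³ × (6.211×10⁻⁷ − 1.198×10⁻⁷) = 1.104×10⁷ m²/s².
v = 3323 m/s = 3.323 km/s.

v ≈ 3.32 km/s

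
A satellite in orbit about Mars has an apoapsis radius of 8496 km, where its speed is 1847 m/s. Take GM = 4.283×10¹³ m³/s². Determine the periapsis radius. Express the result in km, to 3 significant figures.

periapsis radius ≈ 4340 km

r_a = 8.496×10⁶ m.
Specific energy ε = v²/2 − μ/r = -3.335×10⁶ J/kg, so a = −μ/(2ε) = 6.420×10⁶ m.
The apsides satisfy r_p + r_a = 2a, so the periapsis radius is 2a − r_a = 4.345×10⁶ m = 4344.7 km.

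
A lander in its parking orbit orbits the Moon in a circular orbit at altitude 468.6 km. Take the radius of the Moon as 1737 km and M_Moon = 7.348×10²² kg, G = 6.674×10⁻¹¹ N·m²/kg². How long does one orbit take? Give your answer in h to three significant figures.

μ = GM = 6.674×10⁻¹¹ × 7.348×10²² = 4.904×10¹² m³/s².
r = 1737 + 468.6 = 2205.6 km = 2.2056×10⁶ m.
Kepler's third law: T = 2π√(r³/μ) = 2π√((2.206×10⁶)³ / 4.904×10¹²).
r³/μ = 2.188×10⁶ s², so T = 2π × 1.479×10³ = 9.294×10³ s.
Converting: 9.294×10³ s ÷ 3600 = 2.582 h.

T ≈ 2.58 h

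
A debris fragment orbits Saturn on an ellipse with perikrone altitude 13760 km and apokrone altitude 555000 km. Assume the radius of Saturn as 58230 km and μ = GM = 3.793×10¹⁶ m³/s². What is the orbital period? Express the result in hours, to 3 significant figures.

r_p = 58230 + 13760 = 71990 km = 7.1990×10⁷ m.
r_a = 58230 + 555000 = 613230 km = 6.1323×10⁸ m.
Semi-major axis a = (r_p + r_a)/2 = (71990 + 6.1323×10⁵)/2 = 3.4261×10⁵ km = 3.426×10⁸ m.
By Kepler's third law T = 2π√(a³/μ) = 2π × 3.256×10⁴ = 2.046×10⁵ s.
= 56.83 hours.

T ≈ 56.8 hours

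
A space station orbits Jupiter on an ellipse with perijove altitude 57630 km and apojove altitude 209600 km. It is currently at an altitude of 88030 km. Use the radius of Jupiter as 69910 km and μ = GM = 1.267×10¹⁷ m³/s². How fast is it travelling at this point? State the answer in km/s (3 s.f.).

r_p = 69910 + 57630 = 127540 km = 1.2754×10⁸ m.
r_a = 69910 + 209600 = 279510 km = 2.7951×10⁸ m.
r = 69910 + 88030 = 1.5794×10⁵ km = 1.579×10⁸ m.
Semi-major axis a = (r_p + r_a)/2 = 2.0352×10⁵ km = 2.035×10⁸ m.
Vis-viva: v² = μ(2/r − 1/a) = 1.267×10¹⁷ × (1.266×10⁻⁸ − 4.913×10⁻⁹) = 9.819×10⁸ m²/s².
v = 31330 m/s = 31.33 km/s.

v ≈ 31.3 km/s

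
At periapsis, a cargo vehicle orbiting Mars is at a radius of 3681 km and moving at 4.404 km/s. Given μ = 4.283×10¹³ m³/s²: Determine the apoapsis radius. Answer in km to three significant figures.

r_p = 3.681×10⁶ m.
Specific energy ε = v²/2 − μ/r = -1.938×10⁶ J/kg, so a = −μ/(2ε) = 1.105×10⁷ m.
The apsides satisfy r_p + r_a = 2a, so the apoapsis radius is 2a − r_p = 1.842×10⁷ m = 18421 km.

apoapsis radius ≈ 18400 km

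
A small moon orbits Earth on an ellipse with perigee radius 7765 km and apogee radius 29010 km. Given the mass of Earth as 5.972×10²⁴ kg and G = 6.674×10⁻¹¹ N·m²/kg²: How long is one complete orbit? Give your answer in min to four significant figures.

μ = GM = 6.674×10⁻¹¹ × 5.972×10²⁴ = 3.986×10¹⁴ m³/s².
Semi-major axis a = (r_p + r_a)/2 = (7765.0 + 29010)/2 = 18388 km = 1.839×10⁷ m.
By Kepler's third law T = 2π√(a³/μ) = 2π × 3.949×10³ = 2.481×10⁴ s.
= 413.6 min.

T ≈ 413.6 min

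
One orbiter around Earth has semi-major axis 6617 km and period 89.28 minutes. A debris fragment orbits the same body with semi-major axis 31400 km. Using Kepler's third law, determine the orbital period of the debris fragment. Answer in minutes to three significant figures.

Kepler's third law: T² ∝ a³, so T₂ = T₁ (a₂/a₁)^(3/2).
a₂/a₁ = 4.745, (a₂/a₁)^(3/2) = 10.34.
T₂ = 89.28 × 10.34 = 922.9 minutes.

T₂ ≈ 923 minutes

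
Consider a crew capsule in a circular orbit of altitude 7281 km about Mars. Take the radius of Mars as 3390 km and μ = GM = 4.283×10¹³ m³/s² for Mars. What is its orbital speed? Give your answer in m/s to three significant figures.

v ≈ 2000 m/s

r = 3390 + 7281 = 10671 km = 1.0671×10⁷ m.
For a circular orbit v = √(μ/r) = √(4.283×10¹³ / 1.067×10⁷) = √(4.014×10⁶) = 2003 m/s.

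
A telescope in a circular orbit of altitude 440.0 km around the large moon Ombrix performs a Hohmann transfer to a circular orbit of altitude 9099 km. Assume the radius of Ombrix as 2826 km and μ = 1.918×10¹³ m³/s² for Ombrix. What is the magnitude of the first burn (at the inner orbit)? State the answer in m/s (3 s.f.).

r₁ = 2826 + 440.0 = 3266.0 km = 3.2660×10⁶ m.
r₂ = 2826 + 9099 = 11925 km = 1.1925×10⁷ m.
Transfer ellipse a_t = (r₁ + r₂)/2 = 7.596×10⁶ m.
At r₁: circular v_c1 = √(μ/r₁) = 2423 m/s; transfer-periapsis v_p = √[μ(2/r₁ − 1/a_t)] = 3036 m/s.
Δv₁ = v_p − v_c1 = 613.1 m/s.

Δv ≈ 613 m/s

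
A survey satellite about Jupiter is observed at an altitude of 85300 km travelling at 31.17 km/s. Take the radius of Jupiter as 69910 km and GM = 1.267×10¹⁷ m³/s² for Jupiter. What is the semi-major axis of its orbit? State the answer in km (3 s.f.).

a ≈ 1.92×10⁵ km

r = 69910 + 85300 = 1.5521×10⁵ km = 1.552×10⁸ m.
Specific orbital energy ε = v²/2 − μ/r = (31170)²/2 − 1.267×10¹⁷/1.552×10⁸ = -3.305×10⁸ J/kg.
Since ε = −μ/(2a), a = −μ/(2ε) = 1.917×10⁸ m = 1.9166×10⁵ km.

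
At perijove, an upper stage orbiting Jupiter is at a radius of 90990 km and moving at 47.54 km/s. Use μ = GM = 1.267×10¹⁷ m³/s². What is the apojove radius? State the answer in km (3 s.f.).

apojove radius ≈ 3.92×10⁵ km

r_p = 9.099×10⁷ m.
Specific energy ε = v²/2 − μ/r = -2.624×10⁸ J/kg, so a = −μ/(2ε) = 2.414×10⁸ m.
The apsides satisfy r_p + r_a = 2a, so the apojove radius is 2a − r_p = 3.918×10⁸ m = 3.9180×10⁵ km.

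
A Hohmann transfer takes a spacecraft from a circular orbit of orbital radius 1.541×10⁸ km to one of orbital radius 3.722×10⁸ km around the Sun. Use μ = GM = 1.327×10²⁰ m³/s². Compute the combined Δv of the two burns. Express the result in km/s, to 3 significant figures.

Δv_total ≈ 9.99 km/s

r₁ = 1.541×10⁸ km = 1.541×10¹¹ m.
r₂ = 3.722×10⁸ km = 3.722×10¹¹ m.
Transfer ellipse a_t = (r₁ + r₂)/2 = 2.632×10¹¹ m.
At r₁: circular v_c1 = √(μ/r₁) = 29350 m/s; transfer-perihelion v_p = √[μ(2/r₁ − 1/a_t)] = 34900 m/s.
Δv₁ = v_p − v_c1 = 5555 m/s.
At r₂: circular v_c2 = √(μ/r₂) = 18880 m/s; transfer-aphelion v_a = √[μ(2/r₂ − 1/a_t)] = 14450 m/s.
Δv₂ = v_c2 − v_a = 4433 m/s.
Total Δv = Δv₁ + Δv₂ = 9987 m/s = 9.987 km/s.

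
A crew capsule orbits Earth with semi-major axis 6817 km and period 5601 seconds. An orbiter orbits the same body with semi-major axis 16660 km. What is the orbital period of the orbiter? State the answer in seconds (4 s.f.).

T₂ ≈ 21400 seconds

Kepler's third law: T² ∝ a³, so T₂ = T₁ (a₂/a₁)^(3/2).
a₂/a₁ = 2.444, (a₂/a₁)^(3/2) = 3.821.
T₂ = 5601 × 3.821 = 21400 seconds.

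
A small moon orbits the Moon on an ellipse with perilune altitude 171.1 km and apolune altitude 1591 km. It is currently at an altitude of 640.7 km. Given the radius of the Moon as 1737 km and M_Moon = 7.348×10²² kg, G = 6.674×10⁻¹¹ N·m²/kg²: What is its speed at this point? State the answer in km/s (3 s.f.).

v ≈ 1.50 km/s

μ = GM = 6.674×10⁻¹¹ × 7.348×10²² = 4.904×10¹² m³/s².
r_p = 1737 + 171.1 = 1908.1 km = 1.9081×10⁶ m.
r_a = 1737 + 1591 = 3328.0 km = 3.3280×10⁶ m.
r = 1737 + 640.7 = 2377.7 km = 2.378×10⁶ m.
Semi-major axis a = (r_p + r_a)/2 = 2618.1 km = 2.618×10⁶ m.
Vis-viva: v² = μ(2/r − 1/a) = 4.904×10¹² × (8.411×10⁻⁷ − 3.820×10⁻⁷) = 2.252×10⁶ m²/s².
v = 1501 m/s = 1.501 km/s.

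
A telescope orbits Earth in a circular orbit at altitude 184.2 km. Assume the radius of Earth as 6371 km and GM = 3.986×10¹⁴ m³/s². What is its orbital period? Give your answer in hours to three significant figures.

r = 6371 + 184.2 = 6555.2 km = 6.5552×10⁶ m.
Kepler's third law: T = 2π√(r³/μ) = 2π√((6.555×10⁶)³ / 3.986×10¹⁴).
r³/μ = 7.067×10⁵ s², so T = 2π × 8.406×10² = 5.282×10³ s.
Converting: 5.282×10³ s ÷ 3600 = 1.467 hours.

T ≈ 1.47 hours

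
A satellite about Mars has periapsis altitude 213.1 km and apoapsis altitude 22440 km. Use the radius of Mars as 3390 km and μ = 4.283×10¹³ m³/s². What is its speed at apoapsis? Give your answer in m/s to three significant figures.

r_p = 3390 + 213.1 = 3603.1 km = 3.6031×10⁶ m.
r_a = 3390 + 22440 = 25830 km = 2.5830×10⁷ m.
Semi-major axis a = (r_p + r_a)/2 = 14717 km = 1.472×10⁷ m.
Vis-viva: v² = μ(2/r − 1/a) = 4.283×10¹³ × (7.743×10⁻⁸ − 6.795×10⁻⁸) = 4.060×10⁵ m²/s².
v = 637.2 m/s.

v ≈ 637 m/s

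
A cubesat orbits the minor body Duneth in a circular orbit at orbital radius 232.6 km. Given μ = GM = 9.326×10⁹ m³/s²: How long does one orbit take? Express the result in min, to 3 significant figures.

T ≈ 122 min

r = 232.6 km = 2.326×10⁵ m.
Kepler's third law: T = 2π√(r³/μ) = 2π√((2.326×10⁵)³ / 9.326×10⁹).
r³/μ = 1.349×10⁶ s², so T = 2π × 1.162×10³ = 7.299×10³ s.
Converting: 7.299×10³ s ÷ 60.00 = 121.6 min.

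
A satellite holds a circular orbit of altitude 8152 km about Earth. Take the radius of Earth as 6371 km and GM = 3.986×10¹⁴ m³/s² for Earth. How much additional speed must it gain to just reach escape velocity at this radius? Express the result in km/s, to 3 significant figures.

r = 6371 + 8152 = 14523 km = 1.4523×10⁷ m.
Circular speed v_c = √(μ/r) = 5239 m/s.
Escape speed v_esc = √(2μ/r) = √2 × v_c = 7409 m/s.
Δv = v_esc − v_c = 2170 m/s = 2.170 km/s.

Δv ≈ 2.17 km/s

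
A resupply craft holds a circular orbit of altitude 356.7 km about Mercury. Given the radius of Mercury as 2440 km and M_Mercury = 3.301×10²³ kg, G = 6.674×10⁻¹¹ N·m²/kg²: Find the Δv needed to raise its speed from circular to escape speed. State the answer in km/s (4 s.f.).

Δv ≈ 1.163 km/s

μ = GM = 6.674×10⁻¹¹ × 3.301×10²³ = 2.203×10¹³ m³/s².
r = 2440 + 356.7 = 2796.7 km = 2.7967×10⁶ m.
Circular speed v_c = √(μ/r) = 2807 m/s.
Escape speed v_esc = √(2μ/r) = √2 × v_c = 3969 m/s.
Δv = v_esc − v_c = 1163 m/s = 1.163 km/s.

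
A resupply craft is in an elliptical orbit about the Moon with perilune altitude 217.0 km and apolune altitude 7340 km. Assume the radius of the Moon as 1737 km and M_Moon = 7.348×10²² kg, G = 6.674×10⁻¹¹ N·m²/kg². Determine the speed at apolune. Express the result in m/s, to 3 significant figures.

v ≈ 437 m/s

μ = GM = 6.674×10⁻¹¹ × 7.348×10²² = 4.904×10¹² m³/s².
r_p = 1737 + 217.0 = 1954.0 km = 1.9540×10⁶ m.
r_a = 1737 + 7340 = 9077.0 km = 9.0770×10⁶ m.
Semi-major axis a = (r_p + r_a)/2 = 5515.5 km = 5.516×10⁶ m.
Vis-viva: v² = μ(2/r − 1/a) = 4.904×10¹² × (2.203×10⁻⁷ − 1.813×10⁻⁷) = 1.914×10⁵ m²/s².
v = 437.5 m/s.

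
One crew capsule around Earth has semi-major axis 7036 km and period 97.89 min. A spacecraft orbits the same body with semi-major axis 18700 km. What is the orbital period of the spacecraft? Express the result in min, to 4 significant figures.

T₂ ≈ 424.1 min

Kepler's third law: T² ∝ a³, so T₂ = T₁ (a₂/a₁)^(3/2).
a₂/a₁ = 2.658, (a₂/a₁)^(3/2) = 4.333.
T₂ = 97.89 × 4.333 = 424.1 min.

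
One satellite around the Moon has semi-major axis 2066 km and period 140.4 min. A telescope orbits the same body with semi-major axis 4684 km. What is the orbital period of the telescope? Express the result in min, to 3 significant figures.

Kepler's third law: T² ∝ a³, so T₂ = T₁ (a₂/a₁)^(3/2).
a₂/a₁ = 2.267, (a₂/a₁)^(3/2) = 3.414.
T₂ = 140.4 × 3.414 = 479.3 min.

T₂ ≈ 479 min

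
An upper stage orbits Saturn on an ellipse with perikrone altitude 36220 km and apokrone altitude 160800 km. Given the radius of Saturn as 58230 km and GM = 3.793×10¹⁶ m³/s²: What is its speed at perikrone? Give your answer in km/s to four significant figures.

v ≈ 23.69 km/s

r_p = 58230 + 36220 = 94450 km = 9.4450×10⁷ m.
r_a = 58230 + 160800 = 219030 km = 2.1903×10⁸ m.
Semi-major axis a = (r_p + r_a)/2 = 1.5674×10⁵ km = 1.567×10⁸ m.
Vis-viva: v² = μ(2/r − 1/a) = 3.793×10¹⁶ × (2.118×10⁻⁸ − 6.380×10⁻⁹) = 5.612×10⁸ m²/s².
v = 23690 m/s = 23.69 km/s.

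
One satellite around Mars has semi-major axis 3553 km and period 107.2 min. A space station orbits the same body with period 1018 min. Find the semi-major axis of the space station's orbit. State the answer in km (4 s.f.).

Kepler's third law: a³ ∝ T², so a₂ = a₁ (T₂/T₁)^(2/3).
T₂/T₁ = 9.496, (T₂/T₁)^(2/3) = 4.484.
a₂ = 3553 × 4.484 = 15930 km.

a₂ ≈ 15930 km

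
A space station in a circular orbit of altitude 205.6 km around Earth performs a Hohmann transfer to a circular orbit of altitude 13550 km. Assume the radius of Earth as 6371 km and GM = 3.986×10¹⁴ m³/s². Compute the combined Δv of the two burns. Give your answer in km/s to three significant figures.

r₁ = 6371 + 205.6 = 6576.6 km = 6.5766×10⁶ m.
r₂ = 6371 + 13550 = 19921 km = 1.9921×10⁷ m.
Transfer ellipse a_t = (r₁ + r₂)/2 = 1.325×10⁷ m.
At r₁: circular v_c1 = √(μ/r₁) = 7785 m/s; transfer-perigee v_p = √[μ(2/r₁ − 1/a_t)] = 9546 m/s.
Δv₁ = v_p − v_c1 = 1761 m/s.
At r₂: circular v_c2 = √(μ/r₂) = 4473 m/s; transfer-apogee v_a = √[μ(2/r₂ − 1/a_t)] = 3152 m/s.
Δv₂ = v_c2 − v_a = 1322 m/s.
Total Δv = Δv₁ + Δv₂ = 3083 m/s = 3.083 km/s.

Δv_total ≈ 3.08 km/s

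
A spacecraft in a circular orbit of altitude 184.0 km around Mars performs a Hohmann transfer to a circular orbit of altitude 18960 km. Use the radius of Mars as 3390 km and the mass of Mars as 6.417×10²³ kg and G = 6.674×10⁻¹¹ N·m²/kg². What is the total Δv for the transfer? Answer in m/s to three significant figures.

μ = GM = 6.674×10⁻¹¹ × 6.417×10²³ = 4.283×10¹³ m³/s².
r₁ = 3390 + 184.0 = 3574.0 km = 3.5740×10⁶ m.
r₂ = 3390 + 18960 = 22350 km = 2.2350×10⁷ m.
Transfer ellipse a_t = (r₁ + r₂)/2 = 1.296×10⁷ m.
At r₁: circular v_c1 = √(μ/r₁) = 3462 m/s; transfer-periapsis v_p = √[μ(2/r₁ − 1/a_t)] = 4546 m/s.
Δv₁ = v_p − v_c1 = 1084 m/s.
At r₂: circular v_c2 = √(μ/r₂) = 1384 m/s; transfer-apoapsis v_a = √[μ(2/r₂ − 1/a_t)] = 726.9 m/s.
Δv₂ = v_c2 − v_a = 657.4 m/s.
Total Δv = Δv₁ + Δv₂ = 1741 m/s.

Δv_total ≈ 1740 m/s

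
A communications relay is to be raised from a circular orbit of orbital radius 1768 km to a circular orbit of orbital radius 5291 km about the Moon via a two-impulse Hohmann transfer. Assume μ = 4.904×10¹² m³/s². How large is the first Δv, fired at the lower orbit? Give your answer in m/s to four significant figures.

r₁ = 1768 km = 1.768×10⁶ m.
r₂ = 5291 km = 5.291×10⁶ m.
Transfer ellipse a_t = (r₁ + r₂)/2 = 3.530×10⁶ m.
At r₁: circular v_c1 = √(μ/r₁) = 1665 m/s; transfer-perilune v_p = √[μ(2/r₁ − 1/a_t)] = 2039 m/s.
Δv₁ = v_p − v_c1 = 373.7 m/s.

Δv ≈ 373.7 m/s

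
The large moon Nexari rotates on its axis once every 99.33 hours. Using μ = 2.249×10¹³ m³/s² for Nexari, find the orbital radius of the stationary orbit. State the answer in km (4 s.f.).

r_sync ≈ 41760 km

T = 99.33 hours = 3.576×10⁵ s.
A synchronous orbit has period T, so by Kepler's third law a = (μT²/4π²)^(1/3).
μT²/4π² = 2.249×10¹³ × (3.576×10⁵)² / 39.48 = 7.284×10²² m³.
a = 4.176×10⁷ m = 41764 km.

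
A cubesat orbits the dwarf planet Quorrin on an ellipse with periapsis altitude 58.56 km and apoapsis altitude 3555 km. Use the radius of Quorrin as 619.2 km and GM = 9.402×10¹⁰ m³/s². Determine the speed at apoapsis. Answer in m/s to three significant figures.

v ≈ 79.3 m/s

r_p = 619.2 + 58.56 = 677.76 km = 6.7776×10⁵ m.
r_a = 619.2 + 3555 = 4174.2 km = 4.1742×10⁶ m.
Semi-major axis a = (r_p + r_a)/2 = 2426.0 km = 2.426×10⁶ m.
Vis-viva: v² = μ(2/r − 1/a) = 9.402×10¹⁰ × (4.791×10⁻⁷ − 4.122×10⁻⁷) = 6.293×10³ m²/s².
v = 79.33 m/s.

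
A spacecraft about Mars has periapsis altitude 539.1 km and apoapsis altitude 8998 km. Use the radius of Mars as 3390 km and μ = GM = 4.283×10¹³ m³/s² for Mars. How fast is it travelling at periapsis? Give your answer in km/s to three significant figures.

r_p = 3390 + 539.1 = 3929.1 km = 3.9291×10⁶ m.
r_a = 3390 + 8998 = 12388 km = 1.2388×10⁷ m.
Semi-major axis a = (r_p + r_a)/2 = 8158.6 km = 8.159×10⁶ m.
Vis-viva: v² = μ(2/r − 1/a) = 4.283×10¹³ × (5.090×10⁻⁷ − 1.226×10⁻⁷) = 1.655×10⁷ m²/s².
v = 4068 m/s = 4.068 km/s.

v ≈ 4.07 km/s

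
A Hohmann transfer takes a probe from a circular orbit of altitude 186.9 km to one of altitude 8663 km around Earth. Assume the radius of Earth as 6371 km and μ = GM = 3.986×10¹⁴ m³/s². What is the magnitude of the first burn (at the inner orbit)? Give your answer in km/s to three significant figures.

r₁ = 6371 + 186.9 = 6557.9 km = 6.5579×10⁶ m.
r₂ = 6371 + 8663 = 15034 km = 1.5034×10⁷ m.
Transfer ellipse a_t = (r₁ + r₂)/2 = 1.080×10⁷ m.
At r₁: circular v_c1 = √(μ/r₁) = 7796 m/s; transfer-perigee v_p = √[μ(2/r₁ − 1/a_t)] = 9200 m/s.
Δv₁ = v_p − v_c1 = 1404 m/s.
= 1.404 km/s.

Δv ≈ 1.40 km/s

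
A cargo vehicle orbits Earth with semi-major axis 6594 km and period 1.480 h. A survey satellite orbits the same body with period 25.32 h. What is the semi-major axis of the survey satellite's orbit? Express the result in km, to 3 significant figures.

Kepler's third law: a³ ∝ T², so a₂ = a₁ (T₂/T₁)^(2/3).
T₂/T₁ = 17.11, (T₂/T₁)^(2/3) = 6.639.
a₂ = 6594 × 6.639 = 43780 km.

a₂ ≈ 43800 km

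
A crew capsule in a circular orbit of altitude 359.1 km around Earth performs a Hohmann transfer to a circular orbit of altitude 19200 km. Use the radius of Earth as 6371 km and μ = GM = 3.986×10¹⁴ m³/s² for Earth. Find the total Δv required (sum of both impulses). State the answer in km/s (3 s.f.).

r₁ = 6371 + 359.1 = 6730.1 km = 6.7301×10⁶ m.
r₂ = 6371 + 19200 = 25571 km = 2.5571×10⁷ m.
Transfer ellipse a_t = (r₁ + r₂)/2 = 1.615×10⁷ m.
At r₁: circular v_c1 = √(μ/r₁) = 7696 m/s; transfer-perigee v_p = √[μ(2/r₁ − 1/a_t)] = 9684 m/s.
Δv₁ = v_p − v_c1 = 1988 m/s.
At r₂: circular v_c2 = √(μ/r₂) = 3948 m/s; transfer-apogee v_a = √[μ(2/r₂ − 1/a_t)] = 2549 m/s.
Δv₂ = v_c2 − v_a = 1400 m/s.
Total Δv = Δv₁ + Δv₂ = 3387 m/s = 3.387 km/s.

Δv_total ≈ 3.39 km/s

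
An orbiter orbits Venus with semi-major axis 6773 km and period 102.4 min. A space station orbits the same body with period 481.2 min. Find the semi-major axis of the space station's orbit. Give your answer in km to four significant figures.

a₂ ≈ 19000 km

Kepler's third law: a³ ∝ T², so a₂ = a₁ (T₂/T₁)^(2/3).
T₂/T₁ = 4.699, (T₂/T₁)^(2/3) = 2.806.
a₂ = 6773 × 2.806 = 19000 km.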